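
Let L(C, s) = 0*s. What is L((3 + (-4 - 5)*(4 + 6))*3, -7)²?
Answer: 0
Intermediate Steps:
L(C, s) = 0
L((3 + (-4 - 5)*(4 + 6))*3, -7)² = 0² = 0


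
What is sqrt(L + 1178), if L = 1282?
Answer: 2*sqrt(615) ≈ 49.598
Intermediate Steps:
sqrt(L + 1178) = sqrt(1282 + 1178) = sqrt(2460) = 2*sqrt(615)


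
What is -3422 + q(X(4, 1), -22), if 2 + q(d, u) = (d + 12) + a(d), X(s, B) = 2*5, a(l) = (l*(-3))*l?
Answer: -3702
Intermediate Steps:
a(l) = -3*l² (a(l) = (-3*l)*l = -3*l²)
X(s, B) = 10
q(d, u) = 10 + d - 3*d² (q(d, u) = -2 + ((d + 12) - 3*d²) = -2 + ((12 + d) - 3*d²) = -2 + (12 + d - 3*d²) = 10 + d - 3*d²)
-3422 + q(X(4, 1), -22) = -3422 + (10 + 10 - 3*10²) = -3422 + (10 + 10 - 3*100) = -3422 + (10 + 10 - 300) = -3422 - 280 = -3702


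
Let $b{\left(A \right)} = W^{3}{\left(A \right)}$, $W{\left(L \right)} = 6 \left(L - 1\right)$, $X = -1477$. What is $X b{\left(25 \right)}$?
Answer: $-4410298368$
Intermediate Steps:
$W{\left(L \right)} = -6 + 6 L$ ($W{\left(L \right)} = 6 \left(-1 + L\right) = -6 + 6 L$)
$b{\left(A \right)} = \left(-6 + 6 A\right)^{3}$
$X b{\left(25 \right)} = - 1477 \cdot 216 \left(-1 + 25\right)^{3} = - 1477 \cdot 216 \cdot 24^{3} = - 1477 \cdot 216 \cdot 13824 = \left(-1477\right) 2985984 = -4410298368$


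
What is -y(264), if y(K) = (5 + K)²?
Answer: -72361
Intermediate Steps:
-y(264) = -(5 + 264)² = -1*269² = -1*72361 = -72361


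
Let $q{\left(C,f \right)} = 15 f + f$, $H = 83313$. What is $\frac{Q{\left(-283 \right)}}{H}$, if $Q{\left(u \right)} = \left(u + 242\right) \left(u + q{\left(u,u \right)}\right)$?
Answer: $\frac{197251}{83313} \approx 2.3676$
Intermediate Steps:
$q{\left(C,f \right)} = 16 f$
$Q{\left(u \right)} = 17 u \left(242 + u\right)$ ($Q{\left(u \right)} = \left(u + 242\right) \left(u + 16 u\right) = \left(242 + u\right) 17 u = 17 u \left(242 + u\right)$)
$\frac{Q{\left(-283 \right)}}{H} = \frac{17 \left(-283\right) \left(242 - 283\right)}{83313} = 17 \left(-283\right) \left(-41\right) \frac{1}{83313} = 197251 \cdot \frac{1}{83313} = \frac{197251}{83313}$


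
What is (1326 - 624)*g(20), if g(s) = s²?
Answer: 280800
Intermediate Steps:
(1326 - 624)*g(20) = (1326 - 624)*20² = 702*400 = 280800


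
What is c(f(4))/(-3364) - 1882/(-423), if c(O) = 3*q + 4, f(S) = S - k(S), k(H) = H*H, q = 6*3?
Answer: 108733/24534 ≈ 4.4319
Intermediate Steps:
q = 18
k(H) = H²
f(S) = S - S²
c(O) = 58 (c(O) = 3*18 + 4 = 54 + 4 = 58)
c(f(4))/(-3364) - 1882/(-423) = 58/(-3364) - 1882/(-423) = 58*(-1/3364) - 1882*(-1/423) = -1/58 + 1882/423 = 108733/24534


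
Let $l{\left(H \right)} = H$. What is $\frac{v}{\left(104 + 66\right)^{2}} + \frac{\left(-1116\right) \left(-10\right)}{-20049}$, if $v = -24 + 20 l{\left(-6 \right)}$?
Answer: $- \frac{27117588}{48284675} \approx -0.56162$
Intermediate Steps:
$v = -144$ ($v = -24 + 20 \left(-6\right) = -24 - 120 = -144$)
$\frac{v}{\left(104 + 66\right)^{2}} + \frac{\left(-1116\right) \left(-10\right)}{-20049} = - \frac{144}{\left(104 + 66\right)^{2}} + \frac{\left(-1116\right) \left(-10\right)}{-20049} = - \frac{144}{170^{2}} + 11160 \left(- \frac{1}{20049}\right) = - \frac{144}{28900} - \frac{3720}{6683} = \left(-144\right) \frac{1}{28900} - \frac{3720}{6683} = - \frac{36}{7225} - \frac{3720}{6683} = - \frac{27117588}{48284675}$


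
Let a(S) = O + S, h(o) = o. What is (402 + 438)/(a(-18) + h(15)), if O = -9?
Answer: -70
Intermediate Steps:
a(S) = -9 + S
(402 + 438)/(a(-18) + h(15)) = (402 + 438)/((-9 - 18) + 15) = 840/(-27 + 15) = 840/(-12) = 840*(-1/12) = -70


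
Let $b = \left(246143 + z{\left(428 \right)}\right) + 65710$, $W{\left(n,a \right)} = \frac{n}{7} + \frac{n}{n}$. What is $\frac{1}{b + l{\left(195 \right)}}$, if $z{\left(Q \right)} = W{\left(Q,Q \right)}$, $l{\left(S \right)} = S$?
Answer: $\frac{7}{2184771} \approx 3.204 \cdot 10^{-6}$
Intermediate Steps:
$W{\left(n,a \right)} = 1 + \frac{n}{7}$ ($W{\left(n,a \right)} = n \frac{1}{7} + 1 = \frac{n}{7} + 1 = 1 + \frac{n}{7}$)
$z{\left(Q \right)} = 1 + \frac{Q}{7}$
$b = \frac{2183406}{7}$ ($b = \left(246143 + \left(1 + \frac{1}{7} \cdot 428\right)\right) + 65710 = \left(246143 + \left(1 + \frac{428}{7}\right)\right) + 65710 = \left(246143 + \frac{435}{7}\right) + 65710 = \frac{1723436}{7} + 65710 = \frac{2183406}{7} \approx 3.1192 \cdot 10^{5}$)
$\frac{1}{b + l{\left(195 \right)}} = \frac{1}{\frac{2183406}{7} + 195} = \frac{1}{\frac{2184771}{7}} = \frac{7}{2184771}$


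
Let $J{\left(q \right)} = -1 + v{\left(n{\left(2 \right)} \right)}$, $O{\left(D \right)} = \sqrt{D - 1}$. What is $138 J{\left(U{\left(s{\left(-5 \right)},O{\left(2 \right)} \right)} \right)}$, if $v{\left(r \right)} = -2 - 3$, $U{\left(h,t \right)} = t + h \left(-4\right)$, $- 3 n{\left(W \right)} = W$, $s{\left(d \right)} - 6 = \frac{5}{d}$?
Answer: $-828$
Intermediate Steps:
$O{\left(D \right)} = \sqrt{-1 + D}$
$s{\left(d \right)} = 6 + \frac{5}{d}$
$n{\left(W \right)} = - \frac{W}{3}$
$U{\left(h,t \right)} = t - 4 h$
$v{\left(r \right)} = -5$ ($v{\left(r \right)} = -2 - 3 = -5$)
$J{\left(q \right)} = -6$ ($J{\left(q \right)} = -1 - 5 = -6$)
$138 J{\left(U{\left(s{\left(-5 \right)},O{\left(2 \right)} \right)} \right)} = 138 \left(-6\right) = -828$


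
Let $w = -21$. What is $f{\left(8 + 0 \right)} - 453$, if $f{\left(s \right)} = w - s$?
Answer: $-482$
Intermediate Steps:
$f{\left(s \right)} = -21 - s$
$f{\left(8 + 0 \right)} - 453 = \left(-21 - \left(8 + 0\right)\right) - 453 = \left(-21 - 8\right) - 453 = -29 - 453 = -482$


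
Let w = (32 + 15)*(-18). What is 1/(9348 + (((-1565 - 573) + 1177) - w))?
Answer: 1/9233 ≈ 0.00010831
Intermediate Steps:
w = -846 (w = 47*(-18) = -846)
1/(9348 + (((-1565 - 573) + 1177) - w)) = 1/(9348 + (((-1565 - 573) + 1177) - 1*(-846))) = 1/(9348 + ((-2138 + 1177) + 846)) = 1/(9348 + (-961 + 846)) = 1/(9348 - 115) = 1/9233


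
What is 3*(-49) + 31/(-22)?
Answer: -3265/22 ≈ -148.41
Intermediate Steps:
3*(-49) + 31/(-22) = -147 + 31*(-1/22) = -147 - 31/22 = -3265/22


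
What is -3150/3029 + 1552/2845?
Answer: -4260742/8617505 ≈ -0.49443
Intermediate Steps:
-3150/3029 + 1552/2845 = -4260742/8617505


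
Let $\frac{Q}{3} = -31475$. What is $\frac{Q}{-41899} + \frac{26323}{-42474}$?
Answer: $\frac{2907700073}{1779618126} \approx 1.6339$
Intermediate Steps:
$Q = -94425$ ($Q = 3 \left(-31475\right) = -94425$)
$\frac{Q}{-41899} + \frac{26323}{-42474} = - \frac{94425}{-41899} + \frac{26323}{-42474} = \left(-94425\right) \left(- \frac{1}{41899}\right) + 26323 \left(- \frac{1}{42474}\right) = \frac{94425}{41899} - \frac{26323}{42474} = \frac{2907700073}{1779618126}$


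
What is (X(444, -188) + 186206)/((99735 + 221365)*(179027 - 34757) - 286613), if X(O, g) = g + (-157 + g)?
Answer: 185673/46324810387 ≈ 4.0081e-6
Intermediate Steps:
X(O, g) = -157 + 2*g
(X(444, -188) + 186206)/((99735 + 221365)*(179027 - 34757) - 286613) = ((-157 + 2*(-188)) + 186206)/((99735 + 221365)*(179027 - 34757) - 286613) = ((-157 - 376) + 186206)/(321100*144270 - 286613) = (-533 + 186206)/(46325097000 - 286613) = 185673/46324810387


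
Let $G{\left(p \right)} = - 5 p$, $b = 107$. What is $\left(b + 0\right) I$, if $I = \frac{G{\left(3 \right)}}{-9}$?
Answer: $\frac{535}{3} \approx 178.33$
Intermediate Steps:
$I = \frac{5}{3}$ ($I = \frac{\left(-5\right) 3}{-9} = \left(-15\right) \left(- \frac{1}{9}\right) = \frac{5}{3} \approx 1.6667$)
$\left(b + 0\right) I = \left(107 + 0\right) \frac{5}{3} = 107 \cdot \frac{5}{3} = \frac{535}{3}$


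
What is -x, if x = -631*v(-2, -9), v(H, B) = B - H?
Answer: -4417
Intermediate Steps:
x = 4417 (x = -631*(-9 - 1*(-2)) = -631*(-9 + 2) = -631*(-7) = 4417)
-x = -1*4417 = -4417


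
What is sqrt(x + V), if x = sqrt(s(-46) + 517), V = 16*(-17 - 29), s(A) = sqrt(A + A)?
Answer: sqrt(-736 + sqrt(517 + 2*I*sqrt(23))) ≈ 0.00395 + 26.707*I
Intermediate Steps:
s(A) = sqrt(2)*sqrt(A) (s(A) = sqrt(2*A) = sqrt(2)*sqrt(A))
V = -736 (V = 16*(-46) = -736)
x = sqrt(517 + 2*I*sqrt(23)) (x = sqrt(sqrt(2)*sqrt(-46) + 517) = sqrt(sqrt(2)*(I*sqrt(46)) + 517) = sqrt(2*I*sqrt(23) + 517) = sqrt(517 + 2*I*sqrt(23)) ≈ 22.739 + 0.2109*I)
sqrt(x + V) = sqrt(sqrt(517 + 2*I*sqrt(23)) - 736) = sqrt(-736 + sqrt(517 + 2*I*sqrt(23)))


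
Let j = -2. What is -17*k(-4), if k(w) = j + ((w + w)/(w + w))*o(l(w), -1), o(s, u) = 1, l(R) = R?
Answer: 17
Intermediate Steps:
k(w) = -1 (k(w) = -2 + ((w + w)/(w + w))*1 = -2 + ((2*w)/((2*w)))*1 = -2 + ((2*w)*(1/(2*w)))*1 = -2 + 1*1 = -2 + 1 = -1)
-17*k(-4) = -17*(-1) = 17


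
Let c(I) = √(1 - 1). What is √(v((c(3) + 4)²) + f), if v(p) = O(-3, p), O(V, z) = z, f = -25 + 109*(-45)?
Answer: 3*I*√546 ≈ 70.1*I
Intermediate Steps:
c(I) = 0 (c(I) = √0 = 0)
f = -4930 (f = -25 - 4905 = -4930)
v(p) = p
√(v((c(3) + 4)²) + f) = √((0 + 4)² - 4930) = √(4² - 4930) = √(16 - 4930) = √(-4914) = 3*I*√546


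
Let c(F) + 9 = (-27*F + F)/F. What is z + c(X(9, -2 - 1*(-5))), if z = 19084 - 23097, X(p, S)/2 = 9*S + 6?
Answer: -4048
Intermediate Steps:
X(p, S) = 12 + 18*S (X(p, S) = 2*(9*S + 6) = 2*(6 + 9*S) = 12 + 18*S)
c(F) = -35 (c(F) = -9 + (-27*F + F)/F = -9 + (-26*F)/F = -9 - 26 = -35)
z = -4013
z + c(X(9, -2 - 1*(-5))) = -4013 - 35 = -4048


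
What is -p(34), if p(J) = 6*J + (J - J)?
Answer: -204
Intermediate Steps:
p(J) = 6*J (p(J) = 6*J + 0 = 6*J)
-p(34) = -6*34 = -1*204 = -204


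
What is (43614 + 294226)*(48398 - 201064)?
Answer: -51576681440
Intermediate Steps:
(43614 + 294226)*(48398 - 201064) = 337840*(-152666) = -51576681440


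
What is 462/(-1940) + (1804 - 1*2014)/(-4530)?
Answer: -28091/146470 ≈ -0.19179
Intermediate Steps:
462/(-1940) + (1804 - 1*2014)/(-4530) = 462*(-1/1940) + (1804 - 2014)*(-1/4530) = -231/970 - 210*(-1/4530) = -231/970 + 7/151 = -28091/146470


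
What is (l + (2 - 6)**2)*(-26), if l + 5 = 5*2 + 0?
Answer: -546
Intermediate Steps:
l = 5 (l = -5 + (5*2 + 0) = -5 + (10 + 0) = -5 + 10 = 5)
(l + (2 - 6)**2)*(-26) = (5 + (2 - 6)**2)*(-26) = (5 + (-4)**2)*(-26) = (5 + 16)*(-26) = 21*(-26) = -546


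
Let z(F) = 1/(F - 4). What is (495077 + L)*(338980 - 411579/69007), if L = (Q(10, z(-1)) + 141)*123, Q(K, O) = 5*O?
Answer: 26221962616001/151 ≈ 1.7366e+11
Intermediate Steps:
z(F) = 1/(-4 + F)
L = 17220 (L = (5/(-4 - 1) + 141)*123 = (5/(-5) + 141)*123 = (5*(-⅕) + 141)*123 = (-1 + 141)*123 = 140*123 = 17220)
(495077 + L)*(338980 - 411579/69007) = (495077 + 17220)*(338980 - 411579/69007) = 512297*(338980 - 411579*1/69007) = 512297*(338980 - 411579/69007) = 512297*(23391581281/69007) = 26221962616001/151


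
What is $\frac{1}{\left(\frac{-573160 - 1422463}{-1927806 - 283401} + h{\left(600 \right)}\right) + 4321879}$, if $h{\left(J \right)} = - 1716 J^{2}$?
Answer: $- \frac{2211207}{1356438665226424} \approx -1.6302 \cdot 10^{-9}$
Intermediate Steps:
$\frac{1}{\left(\frac{-573160 - 1422463}{-1927806 - 283401} + h{\left(600 \right)}\right) + 4321879} = \frac{1}{\left(\frac{-573160 - 1422463}{-1927806 - 283401} - 1716 \cdot 600^{2}\right) + 4321879} = \frac{1}{\left(- \frac{1995623}{-1927806 + \left(-934789 + 651388\right)} - 617760000\right) + 4321879} = \frac{1}{\left(- \frac{1995623}{-1927806 - 283401} - 617760000\right) + 4321879} = \frac{1}{\left(- \frac{1995623}{-2211207} - 617760000\right) + 4321879} = \frac{1}{\left(\left(-1995623\right) \left(- \frac{1}{2211207}\right) - 617760000\right) + 4321879} = \frac{1}{\left(\frac{1995623}{2211207} - 617760000\right) + 4321879} = \frac{1}{- \frac{1365995234324377}{2211207} + 4321879} = \frac{1}{- \frac{1356438665226424}{2211207}} = - \frac{2211207}{1356438665226424}$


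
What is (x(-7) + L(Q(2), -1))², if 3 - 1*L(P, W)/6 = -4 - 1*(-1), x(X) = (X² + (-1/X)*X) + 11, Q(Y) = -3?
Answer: 9025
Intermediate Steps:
x(X) = 10 + X² (x(X) = (X² - 1) + 11 = (-1 + X²) + 11 = 10 + X²)
L(P, W) = 36 (L(P, W) = 18 - 6*(-4 - 1*(-1)) = 18 - 6*(-4 + 1) = 18 - 6*(-3) = 18 + 18 = 36)
(x(-7) + L(Q(2), -1))² = ((10 + (-7)²) + 36)² = ((10 + 49) + 36)² = (59 + 36)² = 95² = 9025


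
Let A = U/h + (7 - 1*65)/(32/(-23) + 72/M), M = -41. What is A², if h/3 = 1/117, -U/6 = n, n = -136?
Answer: 2232955920830569/2202256 ≈ 1.0139e+9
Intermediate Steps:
U = 816 (U = -6*(-136) = 816)
h = 1/39 (h = 3/117 = 3*(1/117) = 1/39 ≈ 0.025641)
A = 47254163/1484 (A = 816/(1/39) + (7 - 1*65)/(32/(-23) + 72/(-41)) = 816*39 + (7 - 65)/(32*(-1/23) + 72*(-1/41)) = 31824 - 58/(-32/23 - 72/41) = 31824 - 58/(-2968/943) = 31824 - 58*(-943/2968) = 31824 + 27347/1484 = 47254163/1484 ≈ 31842.)
A² = (47254163/1484)² = 2232955920830569/2202256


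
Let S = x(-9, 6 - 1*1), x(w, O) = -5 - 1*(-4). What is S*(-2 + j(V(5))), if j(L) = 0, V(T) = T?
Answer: 2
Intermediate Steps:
x(w, O) = -1 (x(w, O) = -5 + 4 = -1)
S = -1
S*(-2 + j(V(5))) = -(-2 + 0) = -1*(-2) = 2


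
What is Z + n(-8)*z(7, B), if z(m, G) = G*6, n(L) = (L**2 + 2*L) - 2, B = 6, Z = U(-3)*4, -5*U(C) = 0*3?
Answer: 1656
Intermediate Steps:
U(C) = 0 (U(C) = -0*3 = -1/5*0 = 0)
Z = 0 (Z = 0*4 = 0)
n(L) = -2 + L**2 + 2*L
z(m, G) = 6*G
Z + n(-8)*z(7, B) = 0 + (-2 + (-8)**2 + 2*(-8))*(6*6) = 0 + (-2 + 64 - 16)*36 = 0 + 46*36 = 0 + 1656 = 1656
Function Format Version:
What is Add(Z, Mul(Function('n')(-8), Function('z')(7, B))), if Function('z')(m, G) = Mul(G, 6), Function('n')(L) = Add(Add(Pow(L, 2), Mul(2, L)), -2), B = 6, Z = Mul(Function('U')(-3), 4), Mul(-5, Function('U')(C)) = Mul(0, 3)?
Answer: 1656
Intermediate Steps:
Function('U')(C) = 0 (Function('U')(C) = Mul(Rational(-1, 5), Mul(0, 3)) = Mul(Rational(-1, 5), 0) = 0)
Z = 0 (Z = Mul(0, 4) = 0)
Function('n')(L) = Add(-2, Pow(L, 2), Mul(2, L))
Function('z')(m, G) = Mul(6, G)
Add(Z, Mul(Function('n')(-8), Function('z')(7, B))) = Add(0, Mul(Add(-2, Pow(-8, 2), Mul(2, -8)), Mul(6, 6))) = Add(0, Mul(Add(-2, 64, -16), 36)) = Add(0, Mul(46, 36)) = Add(0, 1656) = 1656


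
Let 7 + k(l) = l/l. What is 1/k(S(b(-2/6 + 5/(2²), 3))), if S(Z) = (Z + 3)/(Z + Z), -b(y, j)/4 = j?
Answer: -⅙ ≈ -0.16667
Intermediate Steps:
b(y, j) = -4*j
S(Z) = (3 + Z)/(2*Z) (S(Z) = (3 + Z)/((2*Z)) = (3 + Z)*(1/(2*Z)) = (3 + Z)/(2*Z))
k(l) = -6 (k(l) = -7 + l/l = -7 + 1 = -6)
1/k(S(b(-2/6 + 5/(2²), 3))) = 1/(-6) = -⅙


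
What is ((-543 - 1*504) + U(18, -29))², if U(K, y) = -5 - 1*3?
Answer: 1113025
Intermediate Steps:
U(K, y) = -8 (U(K, y) = -5 - 3 = -8)
((-543 - 1*504) + U(18, -29))² = ((-543 - 1*504) - 8)² = ((-543 - 504) - 8)² = (-1047 - 8)² = (-1055)² = 1113025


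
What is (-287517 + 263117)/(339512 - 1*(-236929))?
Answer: -24400/576441 ≈ -0.042329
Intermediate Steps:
(-287517 + 263117)/(339512 - 1*(-236929)) = -24400/(339512 + 236929) = -24400/576441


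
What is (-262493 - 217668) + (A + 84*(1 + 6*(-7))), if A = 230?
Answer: -483375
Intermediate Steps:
(-262493 - 217668) + (A + 84*(1 + 6*(-7))) = (-262493 - 217668) + (230 + 84*(1 + 6*(-7))) = -480161 + (230 + 84*(1 - 42)) = -480161 + (230 + 84*(-41)) = -480161 + (230 - 3444) = -480161 - 3214 = -483375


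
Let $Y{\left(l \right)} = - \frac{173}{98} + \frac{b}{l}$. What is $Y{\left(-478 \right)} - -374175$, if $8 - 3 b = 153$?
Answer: $\frac{13145831807}{35133} \approx 3.7417 \cdot 10^{5}$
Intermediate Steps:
$b = - \frac{145}{3}$ ($b = \frac{8}{3} - 51 = - \frac{145}{3} \approx -48.333$)
$Y{\left(l \right)} = - \frac{173}{98} - \frac{145}{3 l}$
$Y{\left(-478 \right)} - -374175 = \frac{-14210 - -248082}{294 \left(-478\right)} - -374175 = \frac{1}{294} \left(- \frac{1}{478}\right) \left(-14210 + 248082\right) + 374175 = \frac{1}{294} \left(- \frac{1}{478}\right) 233872 + 374175 = - \frac{58468}{35133} + 374175 = \frac{13145831807}{35133}$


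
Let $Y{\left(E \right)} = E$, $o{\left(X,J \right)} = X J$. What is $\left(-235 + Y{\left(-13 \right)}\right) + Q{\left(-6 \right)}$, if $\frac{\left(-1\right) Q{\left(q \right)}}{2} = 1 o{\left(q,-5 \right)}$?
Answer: $-308$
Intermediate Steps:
$o{\left(X,J \right)} = J X$
$Q{\left(q \right)} = 10 q$ ($Q{\left(q \right)} = - 2 \cdot 1 \left(- 5 q\right) = - 2 \left(- 5 q\right) = 10 q$)
$\left(-235 + Y{\left(-13 \right)}\right) + Q{\left(-6 \right)} = \left(-235 - 13\right) + 10 \left(-6\right) = -248 - 60 = -308$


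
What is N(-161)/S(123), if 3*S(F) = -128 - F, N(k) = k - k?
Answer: 0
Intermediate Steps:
N(k) = 0
S(F) = -128/3 - F/3 (S(F) = (-128 - F)/3 = -128/3 - F/3)
N(-161)/S(123) = 0/(-128/3 - ⅓*123) = 0/(-128/3 - 41) = 0/(-251/3) = 0*(-3/251) = 0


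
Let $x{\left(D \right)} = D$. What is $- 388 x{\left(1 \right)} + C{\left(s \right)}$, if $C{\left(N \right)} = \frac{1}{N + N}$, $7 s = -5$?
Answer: $- \frac{3887}{10} \approx -388.7$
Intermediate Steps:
$s = - \frac{5}{7}$ ($s = \frac{1}{7} \left(-5\right) = - \frac{5}{7} \approx -0.71429$)
$C{\left(N \right)} = \frac{1}{2 N}$
$- 388 x{\left(1 \right)} + C{\left(s \right)} = \left(-388\right) 1 + \frac{1}{2 \left(- \frac{5}{7}\right)} = -388 + \frac{1}{2} \left(- \frac{7}{5}\right) = -388 - \frac{7}{10} = - \frac{3887}{10}$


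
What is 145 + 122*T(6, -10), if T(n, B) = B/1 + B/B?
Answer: -953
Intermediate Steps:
T(n, B) = 1 + B (T(n, B) = B*1 + 1 = B + 1 = 1 + B)
145 + 122*T(6, -10) = 145 + 122*(1 - 10) = 145 + 122*(-9) = 145 - 1098 = -953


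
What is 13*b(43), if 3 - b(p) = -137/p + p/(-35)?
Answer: 145067/1505 ≈ 96.390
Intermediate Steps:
b(p) = 3 + 137/p + p/35 (b(p) = 3 - (-137/p + p/(-35)) = 3 - (-137/p + p*(-1/35)) = 3 - (-137/p - p/35) = 3 + (137/p + p/35) = 3 + 137/p + p/35)
13*b(43) = 13*(3 + 137/43 + (1/35)*43) = 13*(3 + 137*(1/43) + 43/35) = 13*(3 + 137/43 + 43/35) = 13*(11159/1505) = 145067/1505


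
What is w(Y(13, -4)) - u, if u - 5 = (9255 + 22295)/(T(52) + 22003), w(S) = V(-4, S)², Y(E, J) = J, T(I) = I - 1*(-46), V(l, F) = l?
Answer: 211561/22101 ≈ 9.5725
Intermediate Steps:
T(I) = 46 + I (T(I) = I + 46 = 46 + I)
w(S) = 16 (w(S) = (-4)² = 16)
u = 142055/22101 (u = 5 + (9255 + 22295)/((46 + 52) + 22003) = 5 + 31550/(98 + 22003) = 5 + 31550/22101 = 142055/22101 ≈ 6.4275)
w(Y(13, -4)) - u = 16 - 1*142055/22101 = 16 - 142055/22101 = 211561/22101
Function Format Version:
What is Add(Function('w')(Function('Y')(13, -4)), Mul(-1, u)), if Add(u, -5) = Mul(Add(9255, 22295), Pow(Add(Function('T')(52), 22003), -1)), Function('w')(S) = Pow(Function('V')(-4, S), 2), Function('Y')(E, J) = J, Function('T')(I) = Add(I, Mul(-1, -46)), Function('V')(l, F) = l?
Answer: Rational(211561, 22101) ≈ 9.5725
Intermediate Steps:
Function('T')(I) = Add(46, I) (Function('T')(I) = Add(I, 46) = Add(46, I))
Function('w')(S) = 16 (Function('w')(S) = Pow(-4, 2) = 16)
u = Rational(142055, 22101) (u = Add(5, Mul(Add(9255, 22295), Pow(Add(Add(46, 52), 22003), -1))) = Add(5, Mul(31550, Pow(Add(98, 22003), -1))) = Add(5, Mul(31550, Pow(22101, -1))) = Add(5, Mul(31550, Rational(1, 22101))) = Add(5, Rational(31550, 22101)) = Rational(142055, 22101) ≈ 6.4275)
Add(Function('w')(Function('Y')(13, -4)), Mul(-1, u)) = Add(16, Mul(-1, Rational(142055, 22101))) = Add(16, Rational(-142055, 22101)) = Rational(211561, 22101)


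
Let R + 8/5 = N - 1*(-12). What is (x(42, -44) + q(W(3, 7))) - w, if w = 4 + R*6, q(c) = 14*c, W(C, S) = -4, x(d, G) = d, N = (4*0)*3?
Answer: -402/5 ≈ -80.400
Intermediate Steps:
N = 0 (N = 0*3 = 0)
R = 52/5 (R = -8/5 + (0 - 1*(-12)) = -8/5 + (0 + 12) = -8/5 + 12 = 52/5 ≈ 10.400)
w = 332/5 (w = 4 + (52/5)*6 = 4 + 312/5 = 332/5 ≈ 66.400)
(x(42, -44) + q(W(3, 7))) - w = (42 + 14*(-4)) - 1*332/5 = (42 - 56) - 332/5 = -14 - 332/5 = -402/5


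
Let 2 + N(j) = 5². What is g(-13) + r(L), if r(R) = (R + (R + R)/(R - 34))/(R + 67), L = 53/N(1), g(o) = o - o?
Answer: 36199/1162026 ≈ 0.031152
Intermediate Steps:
g(o) = 0
N(j) = 23 (N(j) = -2 + 5² = -2 + 25 = 23)
L = 53/23 ≈ 2.3043
r(R) = (R + 2*R/(-34 + R))/(67 + R) (r(R) = (R + (2*R)/(-34 + R))/(67 + R) = (R + 2*R/(-34 + R))/(67 + R))
g(-13) + r(L) = 0 + 53*(-32 + 53/23)/(23*(-2278 + (53/23)² + 33*(53/23))) = 0 + (53/23)*(-683/23)/(-2278 + 2809/529 + 1749/23) = 0 + (53/23)*(-683/23)/(-1162026/529) = 0 + (53/23)*(-529/1162026)*(-683/23) = 0 + 36199/1162026 = 36199/1162026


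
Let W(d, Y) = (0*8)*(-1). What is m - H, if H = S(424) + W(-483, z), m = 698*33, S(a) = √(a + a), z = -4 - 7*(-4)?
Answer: 23034 - 4*√53 ≈ 23005.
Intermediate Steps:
z = 24 (z = -4 + 28 = 24)
W(d, Y) = 0 (W(d, Y) = 0*(-1) = 0)
S(a) = √2*√a (S(a) = √(2*a) = √2*√a)
m = 23034
H = 4*√53 (H = √2*√424 + 0 = √2*(2*√106) + 0 = 4*√53 + 0 = 4*√53 ≈ 29.120)
m - H = 23034 - 4*√53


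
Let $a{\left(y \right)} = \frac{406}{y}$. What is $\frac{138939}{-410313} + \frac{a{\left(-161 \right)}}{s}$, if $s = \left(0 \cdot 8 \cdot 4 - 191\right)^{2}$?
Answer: $- \frac{38867457437}{114759485573} \approx -0.33869$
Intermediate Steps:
$s = 36481$ ($s = \left(0 \cdot 4 - 191\right)^{2} = \left(0 - 191\right)^{2} = \left(-191\right)^{2} = 36481$)
$\frac{138939}{-410313} + \frac{a{\left(-161 \right)}}{s} = \frac{138939}{-410313} + \frac{406 \frac{1}{-161}}{36481} = 138939 \left(- \frac{1}{410313}\right) + 406 \left(- \frac{1}{161}\right) \frac{1}{36481} = - \frac{46313}{136771} - \frac{58}{839063} = - \frac{38867457437}{114759485573}$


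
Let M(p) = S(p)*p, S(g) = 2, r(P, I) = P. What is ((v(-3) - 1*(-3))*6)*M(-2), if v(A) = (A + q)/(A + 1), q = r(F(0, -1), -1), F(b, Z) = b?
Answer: -108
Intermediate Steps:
q = 0
v(A) = A/(1 + A) (v(A) = (A + 0)/(A + 1) = A/(1 + A))
M(p) = 2*p
((v(-3) - 1*(-3))*6)*M(-2) = ((-3/(1 - 3) - 1*(-3))*6)*(2*(-2)) = ((-3/(-2) + 3)*6)*(-4) = ((-3*(-1/2) + 3)*6)*(-4) = ((3/2 + 3)*6)*(-4) = ((9/2)*6)*(-4) = 27*(-4) = -108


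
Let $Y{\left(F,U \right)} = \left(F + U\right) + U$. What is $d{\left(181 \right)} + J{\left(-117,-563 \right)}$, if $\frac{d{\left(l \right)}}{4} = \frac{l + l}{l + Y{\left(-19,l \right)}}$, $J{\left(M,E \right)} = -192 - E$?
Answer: $\frac{48963}{131} \approx 373.76$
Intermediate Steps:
$Y{\left(F,U \right)} = F + 2 U$
$d{\left(l \right)} = \frac{8 l}{-19 + 3 l}$ ($d{\left(l \right)} = 4 \frac{l + l}{l + \left(-19 + 2 l\right)} = 4 \frac{2 l}{-19 + 3 l} = \frac{8 l}{-19 + 3 l}$)
$d{\left(181 \right)} + J{\left(-117,-563 \right)} = 8 \cdot 181 \frac{1}{-19 + 3 \cdot 181} - -371 = 8 \cdot 181 \frac{1}{-19 + 543} + \left(-192 + 563\right) = 8 \cdot 181 \cdot \frac{1}{524} + 371 = \frac{362}{131} + 371 = \frac{48963}{131}$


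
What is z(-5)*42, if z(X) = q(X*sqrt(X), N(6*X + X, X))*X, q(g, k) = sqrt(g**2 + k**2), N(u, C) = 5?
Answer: -2100*I ≈ -2100.0*I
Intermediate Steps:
z(X) = X*sqrt(25 + X**3) (z(X) = sqrt((X*sqrt(X))**2 + 5**2)*X = sqrt((X**(3/2))**2 + 25)*X = sqrt(X**3 + 25)*X = sqrt(25 + X**3)*X = X*sqrt(25 + X**3))
z(-5)*42 = -5*sqrt(25 + (-5)**3)*42 = -5*sqrt(25 - 125)*42 = -50*I*42 = -2100*I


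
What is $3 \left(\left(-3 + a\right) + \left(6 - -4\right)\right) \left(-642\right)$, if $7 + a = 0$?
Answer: $0$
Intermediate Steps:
$a = -7$ ($a = -7 + 0 = -7$)
$3 \left(\left(-3 + a\right) + \left(6 - -4\right)\right) \left(-642\right) = 3 \left(\left(-3 - 7\right) + \left(6 - -4\right)\right) \left(-642\right) = 3 \left(-10 + \left(6 + 4\right)\right) \left(-642\right) = 3 \left(-10 + 10\right) \left(-642\right) = 3 \cdot 0 \left(-642\right) = 0 \left(-642\right) = 0$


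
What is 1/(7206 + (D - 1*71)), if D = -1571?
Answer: 1/5564 ≈ 0.00017973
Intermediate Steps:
1/(7206 + (D - 1*71)) = 1/(7206 + (-1571 - 1*71)) = 1/(7206 + (-1571 - 71)) = 1/(7206 - 1642) = 1/5564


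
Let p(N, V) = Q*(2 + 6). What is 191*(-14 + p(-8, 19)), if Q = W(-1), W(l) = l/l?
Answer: -1146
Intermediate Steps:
W(l) = 1
Q = 1
p(N, V) = 8 (p(N, V) = 1*(2 + 6) = 1*8 = 8)
191*(-14 + p(-8, 19)) = 191*(-14 + 8) = 191*(-6) = -1146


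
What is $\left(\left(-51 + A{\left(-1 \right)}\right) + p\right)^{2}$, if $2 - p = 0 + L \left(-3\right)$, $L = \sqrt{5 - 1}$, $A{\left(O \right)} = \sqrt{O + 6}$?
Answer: $\left(43 - \sqrt{5}\right)^{2} \approx 1661.7$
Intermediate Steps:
$A{\left(O \right)} = \sqrt{6 + O}$
$L = 2$ ($L = \sqrt{4} = 2$)
$p = 8$ ($p = 2 - \left(0 + 2 \left(-3\right)\right) = 2 - \left(0 - 6\right) = 2 - -6 = 2 + 6 = 8$)
$\left(\left(-51 + A{\left(-1 \right)}\right) + p\right)^{2} = \left(\left(-51 + \sqrt{6 - 1}\right) + 8\right)^{2} = \left(\left(-51 + \sqrt{5}\right) + 8\right)^{2} = \left(-43 + \sqrt{5}\right)^{2}$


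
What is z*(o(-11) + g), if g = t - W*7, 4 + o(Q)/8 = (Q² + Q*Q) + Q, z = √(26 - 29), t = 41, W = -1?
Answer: 1864*I*√3 ≈ 3228.5*I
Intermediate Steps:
z = I*√3 (z = √(-3) = I*√3 ≈ 1.732*I)
o(Q) = -32 + 8*Q + 16*Q² (o(Q) = -32 + 8*((Q² + Q*Q) + Q) = -32 + 8*((Q² + Q²) + Q) = -32 + 8*(2*Q² + Q) = -32 + 8*(Q + 2*Q²) = -32 + (8*Q + 16*Q²) = -32 + 8*Q + 16*Q²)
g = 48 (g = 41 - (-1)*7 = 41 - 1*(-7) = 41 + 7 = 48)
z*(o(-11) + g) = (I*√3)*((-32 + 8*(-11) + 16*(-11)²) + 48) = (I*√3)*((-32 - 88 + 16*121) + 48) = (I*√3)*((-32 - 88 + 1936) + 48) = (I*√3)*(1816 + 48) = (I*√3)*1864 = 1864*I*√3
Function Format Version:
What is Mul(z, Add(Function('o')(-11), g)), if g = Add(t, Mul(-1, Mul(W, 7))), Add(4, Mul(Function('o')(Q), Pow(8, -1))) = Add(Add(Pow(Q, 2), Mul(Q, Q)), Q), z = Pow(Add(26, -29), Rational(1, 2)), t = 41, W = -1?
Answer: Mul(1864, I, Pow(3, Rational(1, 2))) ≈ Mul(3228.5, I)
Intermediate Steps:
z = Mul(I, Pow(3, Rational(1, 2))) (z = Pow(-3, Rational(1, 2)) = Mul(I, Pow(3, Rational(1, 2))) ≈ Mul(1.7320, I))
Function('o')(Q) = Add(-32, Mul(8, Q), Mul(16, Pow(Q, 2))) (Function('o')(Q) = Add(-32, Mul(8, Add(Add(Pow(Q, 2), Mul(Q, Q)), Q))) = Add(-32, Mul(8, Add(Add(Pow(Q, 2), Pow(Q, 2)), Q))) = Add(-32, Mul(8, Add(Mul(2, Pow(Q, 2)), Q))) = Add(-32, Mul(8, Add(Q, Mul(2, Pow(Q, 2))))) = Add(-32, Add(Mul(8, Q), Mul(16, Pow(Q, 2)))) = Add(-32, Mul(8, Q), Mul(16, Pow(Q, 2))))
g = 48 (g = Add(41, Mul(-1, Mul(-1, 7))) = Add(41, Mul(-1, -7)) = Add(41, 7) = 48)
Mul(z, Add(Function('o')(-11), g)) = Mul(Mul(I, Pow(3, Rational(1, 2))), Add(Add(-32, Mul(8, -11), Mul(16, Pow(-11, 2))), 48)) = Mul(Mul(I, Pow(3, Rational(1, 2))), Add(Add(-32, -88, Mul(16, 121)), 48)) = Mul(Mul(I, Pow(3, Rational(1, 2))), Add(Add(-32, -88, 1936), 48)) = Mul(Mul(I, Pow(3, Rational(1, 2))), Add(1816, 48)) = Mul(Mul(I, Pow(3, Rational(1, 2))), 1864) = Mul(1864, I, Pow(3, Rational(1, 2)))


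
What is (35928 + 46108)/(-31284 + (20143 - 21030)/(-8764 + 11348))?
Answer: -211981024/80838743 ≈ -2.6223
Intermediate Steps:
(35928 + 46108)/(-31284 + (20143 - 21030)/(-8764 + 11348)) = 82036/(-31284 - 887/2584) = 82036/(-80838743/2584) = 82036*(-2584/80838743) = -211981024/80838743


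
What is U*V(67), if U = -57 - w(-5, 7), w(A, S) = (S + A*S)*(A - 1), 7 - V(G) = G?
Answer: 13500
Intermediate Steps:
V(G) = 7 - G
w(A, S) = (-1 + A)*(S + A*S) (w(A, S) = (S + A*S)*(-1 + A) = (-1 + A)*(S + A*S))
U = -225 (U = -57 - 7*(-1 + (-5)²) = -57 - 7*(-1 + 25) = -57 - 7*24 = -57 - 1*168 = -57 - 168 = -225)
U*V(67) = -225*(7 - 1*67) = -225*(7 - 67) = -225*(-60) = 13500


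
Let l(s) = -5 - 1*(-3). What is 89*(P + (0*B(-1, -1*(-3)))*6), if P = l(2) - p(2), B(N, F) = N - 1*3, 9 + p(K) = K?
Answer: 445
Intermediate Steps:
p(K) = -9 + K
l(s) = -2 (l(s) = -5 + 3 = -2)
B(N, F) = -3 + N (B(N, F) = N - 3 = -3 + N)
P = 5 (P = -2 - (-9 + 2) = -2 - 1*(-7) = -2 + 7 = 5)
89*(P + (0*B(-1, -1*(-3)))*6) = 89*(5 + (0*(-3 - 1))*6) = 89*(5 + (0*(-4))*6) = 89*(5 + 0*6) = 89*(5 + 0) = 89*5 = 445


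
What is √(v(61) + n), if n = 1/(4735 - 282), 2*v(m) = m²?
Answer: √147568991190/8906 ≈ 43.134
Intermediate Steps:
v(m) = m²/2
n = 1/4453 ≈ 0.00022457
√(v(61) + n) = √((½)*61² + 1/4453) = √((½)*3721 + 1/4453) = √(3721/2 + 1/4453) = √(16569615/8906) = √147568991190/8906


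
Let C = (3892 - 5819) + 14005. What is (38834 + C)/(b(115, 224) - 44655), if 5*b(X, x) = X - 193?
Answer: -254560/223353 ≈ -1.1397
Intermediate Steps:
b(X, x) = -193/5 + X/5 (b(X, x) = (X - 193)/5 = (-193 + X)/5 = -193/5 + X/5)
C = 12078 (C = -1927 + 14005 = 12078)
(38834 + C)/(b(115, 224) - 44655) = (38834 + 12078)/((-193/5 + (1/5)*115) - 44655) = 50912/((-193/5 + 23) - 44655) = 50912/(-78/5 - 44655) = 50912/(-223353/5) = 50912*(-5/223353) = -254560/223353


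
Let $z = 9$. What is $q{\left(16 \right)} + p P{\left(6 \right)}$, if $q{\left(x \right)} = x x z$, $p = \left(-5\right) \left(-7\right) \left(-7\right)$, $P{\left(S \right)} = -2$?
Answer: $2794$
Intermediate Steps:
$p = -245$ ($p = 35 \left(-7\right) = -245$)
$q{\left(x \right)} = 9 x^{2}$ ($q{\left(x \right)} = x x 9 = x^{2} \cdot 9 = 9 x^{2}$)
$q{\left(16 \right)} + p P{\left(6 \right)} = 9 \cdot 16^{2} - -490 = 9 \cdot 256 + 490 = 2304 + 490 = 2794$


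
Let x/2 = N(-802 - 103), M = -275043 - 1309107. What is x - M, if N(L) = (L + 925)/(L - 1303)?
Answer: 437225395/276 ≈ 1.5842e+6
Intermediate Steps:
M = -1584150
N(L) = (925 + L)/(-1303 + L)
x = -5/276 (x = 2*((925 + (-802 - 103))/(-1303 + (-802 - 103))) = 2*((925 - 905)/(-1303 - 905)) = 2*(20/(-2208)) = 2*(-1/2208*20) = 2*(-5/552) = -5/276 ≈ -0.018116)
x - M = -5/276 - 1*(-1584150) = -5/276 + 1584150 = 437225395/276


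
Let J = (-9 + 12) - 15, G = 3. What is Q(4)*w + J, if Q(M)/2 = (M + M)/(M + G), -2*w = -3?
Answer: -60/7 ≈ -8.5714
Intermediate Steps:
w = 3/2 (w = -1/2*(-3) = 3/2 ≈ 1.5000)
J = -12 (J = 3 - 15 = -12)
Q(M) = 4*M/(3 + M) (Q(M) = 2*((M + M)/(M + 3)) = 2*((2*M)/(3 + M)) = 2*(2*M/(3 + M)) = 4*M/(3 + M))
Q(4)*w + J = (4*4/(3 + 4))*(3/2) - 12 = (4*4/7)*(3/2) - 12 = (4*4*(1/7))*(3/2) - 12 = (16/7)*(3/2) - 12 = 24/7 - 12 = -60/7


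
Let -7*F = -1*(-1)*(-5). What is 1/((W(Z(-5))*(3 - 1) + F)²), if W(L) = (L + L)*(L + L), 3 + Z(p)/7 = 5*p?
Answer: 49/4628095992601 ≈ 1.0588e-11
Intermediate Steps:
Z(p) = -21 + 35*p (Z(p) = -21 + 7*(5*p) = -21 + 35*p)
F = 5/7 (F = -(-1*(-1))*(-5)/7 = -(-5)/7 = -⅐*(-5) = 5/7 ≈ 0.71429)
W(L) = 4*L² (W(L) = (2*L)*(2*L) = 4*L²)
1/((W(Z(-5))*(3 - 1) + F)²) = 1/(((4*(-21 + 35*(-5))²)*(3 - 1) + 5/7)²) = 1/(((4*(-21 - 175)²)*2 + 5/7)²) = 1/(((4*(-196)²)*2 + 5/7)²) = 1/(((4*38416)*2 + 5/7)²) = 1/((153664*2 + 5/7)²) = 1/((307328 + 5/7)²) = 1/((2151301/7)²) = 1/(4628095992601/49) = 49/4628095992601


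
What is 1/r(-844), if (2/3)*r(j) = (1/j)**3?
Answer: -1202423168/3 ≈ -4.0081e+8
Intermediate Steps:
r(j) = 3/(2*j**3) (r(j) = 3*(1/j)**3/2 = 3/(2*j**3))
1/r(-844) = 1/((3/2)/(-844)**3) = 1/((3/2)*(-1/601211584)) = 1/(-3/1202423168) = -1202423168/3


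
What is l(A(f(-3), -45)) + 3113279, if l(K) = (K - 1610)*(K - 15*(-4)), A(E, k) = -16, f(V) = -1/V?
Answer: 3041735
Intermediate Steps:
l(K) = (-1610 + K)*(60 + K) (l(K) = (-1610 + K)*(K + 60) = (-1610 + K)*(60 + K))
l(A(f(-3), -45)) + 3113279 = (-96600 + (-16)**2 - 1550*(-16)) + 3113279 = (-96600 + 256 + 24800) + 3113279 = -71544 + 3113279 = 3041735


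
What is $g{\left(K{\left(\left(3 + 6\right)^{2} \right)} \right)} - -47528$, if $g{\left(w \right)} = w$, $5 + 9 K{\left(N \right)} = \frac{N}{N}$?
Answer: $\frac{427748}{9} \approx 47528.0$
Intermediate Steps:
$K{\left(N \right)} = - \frac{4}{9}$ ($K{\left(N \right)} = - \frac{5}{9} + \frac{N \frac{1}{N}}{9} = - \frac{5}{9} + \frac{1}{9} \cdot 1 = - \frac{5}{9} + \frac{1}{9} = - \frac{4}{9}$)
$g{\left(K{\left(\left(3 + 6\right)^{2} \right)} \right)} - -47528 = - \frac{4}{9} - -47528 = - \frac{4}{9} + 47528 = \frac{427748}{9}$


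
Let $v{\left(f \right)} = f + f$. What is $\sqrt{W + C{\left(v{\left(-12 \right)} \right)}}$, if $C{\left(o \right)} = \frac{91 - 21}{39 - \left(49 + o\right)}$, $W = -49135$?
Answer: $17 i \sqrt{170} \approx 221.65 i$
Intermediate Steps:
$v{\left(f \right)} = 2 f$
$C{\left(o \right)} = \frac{70}{-10 - o}$
$\sqrt{W + C{\left(v{\left(-12 \right)} \right)}} = \sqrt{-49135 - \frac{70}{10 + 2 \left(-12\right)}} = \sqrt{-49135 - \frac{70}{10 - 24}} = \sqrt{-49135 - \frac{70}{-14}} = \sqrt{-49135 - -5} = \sqrt{-49135 + 5} = \sqrt{-49130} = 17 i \sqrt{170}$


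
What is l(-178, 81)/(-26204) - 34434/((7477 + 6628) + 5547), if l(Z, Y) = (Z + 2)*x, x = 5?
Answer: -110626847/64370126 ≈ -1.7186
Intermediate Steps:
l(Z, Y) = 10 + 5*Z (l(Z, Y) = (Z + 2)*5 = (2 + Z)*5 = 10 + 5*Z)
l(-178, 81)/(-26204) - 34434/((7477 + 6628) + 5547) = (10 + 5*(-178))/(-26204) - 34434/((7477 + 6628) + 5547) = (10 - 890)*(-1/26204) - 34434/(14105 + 5547) = -880*(-1/26204) - 34434/19652 = 220/6551 - 34434*1/19652 = 220/6551 - 17217/9826 = -110626847/64370126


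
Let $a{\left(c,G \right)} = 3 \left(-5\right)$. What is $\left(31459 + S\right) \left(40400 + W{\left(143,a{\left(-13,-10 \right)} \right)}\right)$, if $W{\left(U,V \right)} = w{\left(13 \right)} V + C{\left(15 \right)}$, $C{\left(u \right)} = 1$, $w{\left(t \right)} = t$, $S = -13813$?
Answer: $709475076$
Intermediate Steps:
$a{\left(c,G \right)} = -15$
$W{\left(U,V \right)} = 1 + 13 V$ ($W{\left(U,V \right)} = 13 V + 1 = 1 + 13 V$)
$\left(31459 + S\right) \left(40400 + W{\left(143,a{\left(-13,-10 \right)} \right)}\right) = \left(31459 - 13813\right) \left(40400 + \left(1 + 13 \left(-15\right)\right)\right) = 17646 \left(40400 + \left(1 - 195\right)\right) = 17646 \left(40400 - 194\right) = 17646 \cdot 40206 = 709475076$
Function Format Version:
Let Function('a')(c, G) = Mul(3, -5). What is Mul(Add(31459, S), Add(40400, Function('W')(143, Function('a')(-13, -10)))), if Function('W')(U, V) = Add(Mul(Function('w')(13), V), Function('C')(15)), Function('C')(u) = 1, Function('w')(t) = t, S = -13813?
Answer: 709475076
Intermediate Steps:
Function('a')(c, G) = -15
Function('W')(U, V) = Add(1, Mul(13, V)) (Function('W')(U, V) = Add(Mul(13, V), 1) = Add(1, Mul(13, V)))
Mul(Add(31459, S), Add(40400, Function('W')(143, Function('a')(-13, -10)))) = Mul(Add(31459, -13813), Add(40400, Add(1, Mul(13, -15)))) = Mul(17646, Add(40400, Add(1, -195))) = Mul(17646, Add(40400, -194)) = Mul(17646, 40206) = 709475076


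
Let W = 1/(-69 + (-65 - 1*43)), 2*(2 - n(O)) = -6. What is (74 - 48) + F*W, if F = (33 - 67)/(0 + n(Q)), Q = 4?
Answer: 23044/885 ≈ 26.038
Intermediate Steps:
n(O) = 5 (n(O) = 2 - 1/2*(-6) = 2 + 3 = 5)
F = -34/5 (F = (33 - 67)/(0 + 5) = -34/5 ≈ -6.8000)
W = -1/177 (W = 1/(-69 + (-65 - 43)) = 1/(-69 - 108) = 1/(-177) = -1/177 ≈ -0.0056497)
(74 - 48) + F*W = (74 - 48) - 34/5*(-1/177) = 26 + 34/885 = 23044/885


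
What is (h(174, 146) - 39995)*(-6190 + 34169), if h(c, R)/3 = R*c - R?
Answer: 1001060641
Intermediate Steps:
h(c, R) = -3*R + 3*R*c (h(c, R) = 3*(R*c - R) = 3*(-R + R*c) = -3*R + 3*R*c)
(h(174, 146) - 39995)*(-6190 + 34169) = (3*146*(-1 + 174) - 39995)*(-6190 + 34169) = (3*146*173 - 39995)*27979 = (75774 - 39995)*27979 = 35779*27979 = 1001060641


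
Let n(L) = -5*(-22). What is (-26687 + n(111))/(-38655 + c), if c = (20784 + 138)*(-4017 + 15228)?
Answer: -2953/26057543 ≈ -0.00011333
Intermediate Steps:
n(L) = 110
c = 234556542 (c = 20922*11211 = 234556542)
(-26687 + n(111))/(-38655 + c) = (-26687 + 110)/(-38655 + 234556542) = -26577/234517887 = -26577*1/234517887 = -2953/26057543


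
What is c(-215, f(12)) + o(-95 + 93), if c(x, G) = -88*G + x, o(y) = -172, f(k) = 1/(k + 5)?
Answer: -6667/17 ≈ -392.18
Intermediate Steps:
f(k) = 1/(5 + k)
c(x, G) = x - 88*G
c(-215, f(12)) + o(-95 + 93) = (-215 - 88/(5 + 12)) - 172 = (-215 - 88/17) - 172 = -3743/17 - 172 = -6667/17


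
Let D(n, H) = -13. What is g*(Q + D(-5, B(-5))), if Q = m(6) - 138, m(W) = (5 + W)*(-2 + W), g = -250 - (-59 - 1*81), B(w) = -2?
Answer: 11770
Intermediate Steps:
g = -110 (g = -250 - (-59 - 81) = -250 - 1*(-140) = -250 + 140 = -110)
m(W) = (-2 + W)*(5 + W)
Q = -94 (Q = (-10 + 6² + 3*6) - 138 = (-10 + 36 + 18) - 138 = 44 - 138 = -94)
g*(Q + D(-5, B(-5))) = -110*(-94 - 13) = -110*(-107) = 11770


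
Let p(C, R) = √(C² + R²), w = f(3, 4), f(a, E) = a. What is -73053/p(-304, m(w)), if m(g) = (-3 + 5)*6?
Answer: -73053*√5785/23140 ≈ -240.12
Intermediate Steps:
w = 3
m(g) = 12 (m(g) = 2*6 = 12)
-73053/p(-304, m(w)) = -73053/√((-304)² + 12²) = -73053/√(92416 + 144) = -73053*√5785/23140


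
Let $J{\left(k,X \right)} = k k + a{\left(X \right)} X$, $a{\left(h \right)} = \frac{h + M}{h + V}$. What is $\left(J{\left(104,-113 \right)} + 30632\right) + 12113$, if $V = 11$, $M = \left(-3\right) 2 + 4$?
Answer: $\frac{5450227}{102} \approx 53434.0$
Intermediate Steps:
$M = -2$ ($M = -6 + 4 = -2$)
$a{\left(h \right)} = \frac{-2 + h}{11 + h}$ ($a{\left(h \right)} = \frac{h - 2}{h + 11} = \frac{-2 + h}{11 + h}$)
$J{\left(k,X \right)} = k^{2} + \frac{X \left(-2 + X\right)}{11 + X}$ ($J{\left(k,X \right)} = k k + \frac{-2 + X}{11 + X} X = k^{2} + \frac{X \left(-2 + X\right)}{11 + X}$)
$\left(J{\left(104,-113 \right)} + 30632\right) + 12113 = \left(\frac{- 113 \left(-2 - 113\right) + 104^{2} \left(11 - 113\right)}{11 - 113} + 30632\right) + 12113 = \left(\frac{\left(-113\right) \left(-115\right) + 10816 \left(-102\right)}{-102} + 30632\right) + 12113 = \left(- \frac{12995 - 1103232}{102} + 30632\right) + 12113 = \left(\left(- \frac{1}{102}\right) \left(-1090237\right) + 30632\right) + 12113 = \left(\frac{1090237}{102} + 30632\right) + 12113 = \frac{4214701}{102} + 12113 = \frac{5450227}{102}$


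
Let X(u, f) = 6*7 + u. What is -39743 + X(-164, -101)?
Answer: -39865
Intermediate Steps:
X(u, f) = 42 + u
-39743 + X(-164, -101) = -39743 + (42 - 164) = -39743 - 122 = -39865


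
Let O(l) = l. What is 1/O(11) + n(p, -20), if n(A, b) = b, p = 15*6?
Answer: -219/11 ≈ -19.909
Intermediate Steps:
p = 90
1/O(11) + n(p, -20) = 1/11 - 20 = -219/11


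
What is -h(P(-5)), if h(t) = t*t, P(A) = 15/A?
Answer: -9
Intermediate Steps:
h(t) = t²
-h(P(-5)) = -(15/(-5))² = -(15*(-⅕))² = -1*(-3)² = -1*9 = -9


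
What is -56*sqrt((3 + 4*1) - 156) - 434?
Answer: -434 - 56*I*sqrt(149) ≈ -434.0 - 683.57*I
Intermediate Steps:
-56*sqrt((3 + 4*1) - 156) - 434 = -56*sqrt((3 + 4) - 156) - 434 = -56*sqrt(7 - 156) - 434 = -56*I*sqrt(149) - 434 = -434 - 56*I*sqrt(149)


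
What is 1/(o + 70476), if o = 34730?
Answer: 1/105206 ≈ 9.5052e-6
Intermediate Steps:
1/(o + 70476) = 1/(34730 + 70476) = 1/105206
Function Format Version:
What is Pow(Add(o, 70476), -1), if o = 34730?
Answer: Rational(1, 105206) ≈ 9.5052e-6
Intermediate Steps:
Pow(Add(o, 70476), -1) = Pow(Add(34730, 70476), -1) = Pow(105206, -1) = Rational(1, 105206)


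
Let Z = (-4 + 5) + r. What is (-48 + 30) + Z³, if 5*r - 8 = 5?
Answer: 3582/125 ≈ 28.656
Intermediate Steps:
r = 13/5 (r = 8/5 + (⅕)*5 = 8/5 + 1 = 13/5 ≈ 2.6000)
Z = 18/5 (Z = (-4 + 5) + 13/5 = 1 + 13/5 = 18/5 ≈ 3.6000)
(-48 + 30) + Z³ = (-48 + 30) + (18/5)³ = -18 + 5832/125 = 3582/125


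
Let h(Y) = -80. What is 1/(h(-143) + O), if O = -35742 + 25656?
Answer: -1/10166 ≈ -9.8367e-5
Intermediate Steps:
O = -10086
1/(h(-143) + O) = 1/(-80 - 10086) = 1/(-10166) = -1/10166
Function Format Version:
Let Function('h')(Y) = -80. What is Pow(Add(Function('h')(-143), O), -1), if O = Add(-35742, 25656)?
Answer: Rational(-1, 10166) ≈ -9.8367e-5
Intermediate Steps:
O = -10086
Pow(Add(Function('h')(-143), O), -1) = Pow(Add(-80, -10086), -1) = Pow(-10166, -1) = Rational(-1, 10166)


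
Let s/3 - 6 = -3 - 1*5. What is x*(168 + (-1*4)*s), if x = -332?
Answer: -63744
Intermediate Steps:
s = -6 (s = 18 + 3*(-3 - 1*5) = 18 + 3*(-3 - 5) = 18 + 3*(-8) = 18 - 24 = -6)
x*(168 + (-1*4)*s) = -332*(168 - 1*4*(-6)) = -332*(168 - 4*(-6)) = -332*(168 + 24) = -332*192 = -63744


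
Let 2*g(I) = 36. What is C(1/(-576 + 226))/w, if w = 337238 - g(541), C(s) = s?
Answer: -1/118027000 ≈ -8.4726e-9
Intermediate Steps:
g(I) = 18 (g(I) = (½)*36 = 18)
w = 337220 (w = 337238 - 1*18 = 337238 - 18 = 337220)
C(1/(-576 + 226))/w = 1/((-576 + 226)*337220) = (1/337220)/(-350) = -1/350*1/337220 = -1/118027000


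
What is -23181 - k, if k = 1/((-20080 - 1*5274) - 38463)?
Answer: -1479341876/63817 ≈ -23181.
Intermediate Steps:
k = -1/63817 (k = 1/((-20080 - 5274) - 38463) = 1/(-25354 - 38463) = 1/(-63817) = -1/63817 ≈ -1.5670e-5)
-23181 - k = -23181 - 1*(-1/63817) = -23181 + 1/63817 = -1479341876/63817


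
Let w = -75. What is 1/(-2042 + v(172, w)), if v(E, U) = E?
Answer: -1/1870 ≈ -0.00053476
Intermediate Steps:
1/(-2042 + v(172, w)) = 1/(-2042 + 172) = 1/(-1870) = -1/1870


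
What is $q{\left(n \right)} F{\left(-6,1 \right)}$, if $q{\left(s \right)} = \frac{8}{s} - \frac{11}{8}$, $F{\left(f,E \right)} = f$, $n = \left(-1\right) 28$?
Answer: $\frac{279}{28} \approx 9.9643$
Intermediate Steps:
$n = -28$
$q{\left(s \right)} = - \frac{11}{8} + \frac{8}{s}$ ($q{\left(s \right)} = \frac{8}{s} - \frac{11}{8} = - \frac{11}{8} + \frac{8}{s}$)
$q{\left(n \right)} F{\left(-6,1 \right)} = \left(- \frac{11}{8} + \frac{8}{-28}\right) \left(-6\right) = \left(- \frac{11}{8} + 8 \left(- \frac{1}{28}\right)\right) \left(-6\right) = \left(- \frac{11}{8} - \frac{2}{7}\right) \left(-6\right) = \left(- \frac{93}{56}\right) \left(-6\right) = \frac{279}{28}$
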